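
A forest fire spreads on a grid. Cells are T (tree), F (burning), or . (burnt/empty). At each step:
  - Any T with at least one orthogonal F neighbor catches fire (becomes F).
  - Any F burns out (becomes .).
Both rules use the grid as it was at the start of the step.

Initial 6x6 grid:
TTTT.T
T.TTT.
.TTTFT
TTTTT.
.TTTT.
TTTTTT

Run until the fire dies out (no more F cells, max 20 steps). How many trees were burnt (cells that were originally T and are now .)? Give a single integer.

Answer: 27

Derivation:
Step 1: +4 fires, +1 burnt (F count now 4)
Step 2: +4 fires, +4 burnt (F count now 4)
Step 3: +6 fires, +4 burnt (F count now 6)
Step 4: +5 fires, +6 burnt (F count now 5)
Step 5: +4 fires, +5 burnt (F count now 4)
Step 6: +2 fires, +4 burnt (F count now 2)
Step 7: +2 fires, +2 burnt (F count now 2)
Step 8: +0 fires, +2 burnt (F count now 0)
Fire out after step 8
Initially T: 28, now '.': 35
Total burnt (originally-T cells now '.'): 27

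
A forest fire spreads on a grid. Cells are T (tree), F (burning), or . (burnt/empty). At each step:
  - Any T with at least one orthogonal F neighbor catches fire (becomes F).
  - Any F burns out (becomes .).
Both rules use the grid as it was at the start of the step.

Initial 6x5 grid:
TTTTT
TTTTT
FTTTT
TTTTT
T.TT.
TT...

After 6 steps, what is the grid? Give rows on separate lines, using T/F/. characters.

Step 1: 3 trees catch fire, 1 burn out
  TTTTT
  FTTTT
  .FTTT
  FTTTT
  T.TT.
  TT...
Step 2: 5 trees catch fire, 3 burn out
  FTTTT
  .FTTT
  ..FTT
  .FTTT
  F.TT.
  TT...
Step 3: 5 trees catch fire, 5 burn out
  .FTTT
  ..FTT
  ...FT
  ..FTT
  ..TT.
  FT...
Step 4: 6 trees catch fire, 5 burn out
  ..FTT
  ...FT
  ....F
  ...FT
  ..FT.
  .F...
Step 5: 4 trees catch fire, 6 burn out
  ...FT
  ....F
  .....
  ....F
  ...F.
  .....
Step 6: 1 trees catch fire, 4 burn out
  ....F
  .....
  .....
  .....
  .....
  .....

....F
.....
.....
.....
.....
.....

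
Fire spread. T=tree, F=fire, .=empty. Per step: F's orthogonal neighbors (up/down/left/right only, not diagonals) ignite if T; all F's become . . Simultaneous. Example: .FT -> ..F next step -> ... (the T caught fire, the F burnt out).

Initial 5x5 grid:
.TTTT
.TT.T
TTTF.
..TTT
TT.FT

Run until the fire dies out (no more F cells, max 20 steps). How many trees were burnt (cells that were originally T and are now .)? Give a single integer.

Step 1: +3 fires, +2 burnt (F count now 3)
Step 2: +4 fires, +3 burnt (F count now 4)
Step 3: +3 fires, +4 burnt (F count now 3)
Step 4: +2 fires, +3 burnt (F count now 2)
Step 5: +1 fires, +2 burnt (F count now 1)
Step 6: +1 fires, +1 burnt (F count now 1)
Step 7: +0 fires, +1 burnt (F count now 0)
Fire out after step 7
Initially T: 16, now '.': 23
Total burnt (originally-T cells now '.'): 14

Answer: 14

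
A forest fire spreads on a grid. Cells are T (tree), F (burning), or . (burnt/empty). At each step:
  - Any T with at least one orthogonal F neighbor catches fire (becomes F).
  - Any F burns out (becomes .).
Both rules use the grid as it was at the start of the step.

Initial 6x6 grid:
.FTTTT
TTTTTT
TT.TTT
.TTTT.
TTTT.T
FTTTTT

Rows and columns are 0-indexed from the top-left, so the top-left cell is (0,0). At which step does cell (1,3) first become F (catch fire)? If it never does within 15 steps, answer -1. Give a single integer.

Step 1: cell (1,3)='T' (+4 fires, +2 burnt)
Step 2: cell (1,3)='T' (+6 fires, +4 burnt)
Step 3: cell (1,3)='F' (+6 fires, +6 burnt)
  -> target ignites at step 3
Step 4: cell (1,3)='.' (+6 fires, +6 burnt)
Step 5: cell (1,3)='.' (+4 fires, +6 burnt)
Step 6: cell (1,3)='.' (+3 fires, +4 burnt)
Step 7: cell (1,3)='.' (+0 fires, +3 burnt)
  fire out at step 7

3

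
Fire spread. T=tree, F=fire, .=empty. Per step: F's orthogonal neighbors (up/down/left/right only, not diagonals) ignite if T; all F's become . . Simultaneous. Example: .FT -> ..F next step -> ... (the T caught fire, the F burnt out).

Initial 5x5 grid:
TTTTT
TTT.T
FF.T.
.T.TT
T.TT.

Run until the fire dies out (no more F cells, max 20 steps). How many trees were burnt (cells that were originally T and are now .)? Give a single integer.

Step 1: +3 fires, +2 burnt (F count now 3)
Step 2: +3 fires, +3 burnt (F count now 3)
Step 3: +1 fires, +3 burnt (F count now 1)
Step 4: +1 fires, +1 burnt (F count now 1)
Step 5: +1 fires, +1 burnt (F count now 1)
Step 6: +1 fires, +1 burnt (F count now 1)
Step 7: +0 fires, +1 burnt (F count now 0)
Fire out after step 7
Initially T: 16, now '.': 19
Total burnt (originally-T cells now '.'): 10

Answer: 10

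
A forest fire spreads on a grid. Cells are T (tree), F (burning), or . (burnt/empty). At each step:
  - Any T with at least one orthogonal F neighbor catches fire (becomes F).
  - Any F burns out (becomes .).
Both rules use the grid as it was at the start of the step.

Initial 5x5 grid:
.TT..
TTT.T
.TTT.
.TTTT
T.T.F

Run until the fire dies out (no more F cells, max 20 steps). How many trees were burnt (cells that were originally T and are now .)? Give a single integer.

Answer: 13

Derivation:
Step 1: +1 fires, +1 burnt (F count now 1)
Step 2: +1 fires, +1 burnt (F count now 1)
Step 3: +2 fires, +1 burnt (F count now 2)
Step 4: +3 fires, +2 burnt (F count now 3)
Step 5: +2 fires, +3 burnt (F count now 2)
Step 6: +2 fires, +2 burnt (F count now 2)
Step 7: +2 fires, +2 burnt (F count now 2)
Step 8: +0 fires, +2 burnt (F count now 0)
Fire out after step 8
Initially T: 15, now '.': 23
Total burnt (originally-T cells now '.'): 13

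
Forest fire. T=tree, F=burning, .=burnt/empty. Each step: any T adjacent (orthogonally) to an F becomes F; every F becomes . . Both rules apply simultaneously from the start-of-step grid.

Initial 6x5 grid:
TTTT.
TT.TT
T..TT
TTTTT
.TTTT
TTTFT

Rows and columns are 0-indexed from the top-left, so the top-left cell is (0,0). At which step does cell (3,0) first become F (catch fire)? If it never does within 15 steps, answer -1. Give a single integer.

Step 1: cell (3,0)='T' (+3 fires, +1 burnt)
Step 2: cell (3,0)='T' (+4 fires, +3 burnt)
Step 3: cell (3,0)='T' (+5 fires, +4 burnt)
Step 4: cell (3,0)='T' (+3 fires, +5 burnt)
Step 5: cell (3,0)='F' (+3 fires, +3 burnt)
  -> target ignites at step 5
Step 6: cell (3,0)='.' (+2 fires, +3 burnt)
Step 7: cell (3,0)='.' (+2 fires, +2 burnt)
Step 8: cell (3,0)='.' (+2 fires, +2 burnt)
Step 9: cell (3,0)='.' (+0 fires, +2 burnt)
  fire out at step 9

5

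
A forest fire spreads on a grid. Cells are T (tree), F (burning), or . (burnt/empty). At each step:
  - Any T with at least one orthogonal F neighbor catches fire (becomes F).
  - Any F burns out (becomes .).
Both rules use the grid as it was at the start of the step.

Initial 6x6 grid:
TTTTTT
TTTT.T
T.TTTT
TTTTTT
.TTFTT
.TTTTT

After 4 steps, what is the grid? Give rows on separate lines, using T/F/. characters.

Step 1: 4 trees catch fire, 1 burn out
  TTTTTT
  TTTT.T
  T.TTTT
  TTTFTT
  .TF.FT
  .TTFTT
Step 2: 7 trees catch fire, 4 burn out
  TTTTTT
  TTTT.T
  T.TFTT
  TTF.FT
  .F...F
  .TF.FT
Step 3: 7 trees catch fire, 7 burn out
  TTTTTT
  TTTF.T
  T.F.FT
  TF...F
  ......
  .F...F
Step 4: 4 trees catch fire, 7 burn out
  TTTFTT
  TTF..T
  T....F
  F.....
  ......
  ......

TTTFTT
TTF..T
T....F
F.....
......
......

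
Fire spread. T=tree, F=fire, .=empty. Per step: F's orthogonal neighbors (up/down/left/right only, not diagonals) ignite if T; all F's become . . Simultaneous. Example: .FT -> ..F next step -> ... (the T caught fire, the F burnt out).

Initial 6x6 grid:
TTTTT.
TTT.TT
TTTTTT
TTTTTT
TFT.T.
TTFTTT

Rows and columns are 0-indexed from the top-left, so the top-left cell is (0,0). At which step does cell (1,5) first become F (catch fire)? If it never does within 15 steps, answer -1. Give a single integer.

Step 1: cell (1,5)='T' (+5 fires, +2 burnt)
Step 2: cell (1,5)='T' (+5 fires, +5 burnt)
Step 3: cell (1,5)='T' (+6 fires, +5 burnt)
Step 4: cell (1,5)='T' (+5 fires, +6 burnt)
Step 5: cell (1,5)='T' (+4 fires, +5 burnt)
Step 6: cell (1,5)='T' (+3 fires, +4 burnt)
Step 7: cell (1,5)='F' (+2 fires, +3 burnt)
  -> target ignites at step 7
Step 8: cell (1,5)='.' (+0 fires, +2 burnt)
  fire out at step 8

7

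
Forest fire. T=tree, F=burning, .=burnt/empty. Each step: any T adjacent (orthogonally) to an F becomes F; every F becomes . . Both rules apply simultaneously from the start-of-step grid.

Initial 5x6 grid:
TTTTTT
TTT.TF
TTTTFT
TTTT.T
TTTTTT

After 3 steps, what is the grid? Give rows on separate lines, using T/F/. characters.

Step 1: 4 trees catch fire, 2 burn out
  TTTTTF
  TTT.F.
  TTTF.F
  TTTT.T
  TTTTTT
Step 2: 4 trees catch fire, 4 burn out
  TTTTF.
  TTT...
  TTF...
  TTTF.F
  TTTTTT
Step 3: 6 trees catch fire, 4 burn out
  TTTF..
  TTF...
  TF....
  TTF...
  TTTFTF

TTTF..
TTF...
TF....
TTF...
TTTFTF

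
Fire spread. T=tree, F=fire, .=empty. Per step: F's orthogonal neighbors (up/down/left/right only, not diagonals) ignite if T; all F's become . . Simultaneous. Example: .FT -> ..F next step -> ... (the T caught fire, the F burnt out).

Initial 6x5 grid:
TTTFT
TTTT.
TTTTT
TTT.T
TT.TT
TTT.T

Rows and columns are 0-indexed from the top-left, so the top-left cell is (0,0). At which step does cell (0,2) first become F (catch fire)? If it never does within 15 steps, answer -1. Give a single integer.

Step 1: cell (0,2)='F' (+3 fires, +1 burnt)
  -> target ignites at step 1
Step 2: cell (0,2)='.' (+3 fires, +3 burnt)
Step 3: cell (0,2)='.' (+4 fires, +3 burnt)
Step 4: cell (0,2)='.' (+4 fires, +4 burnt)
Step 5: cell (0,2)='.' (+3 fires, +4 burnt)
Step 6: cell (0,2)='.' (+4 fires, +3 burnt)
Step 7: cell (0,2)='.' (+2 fires, +4 burnt)
Step 8: cell (0,2)='.' (+2 fires, +2 burnt)
Step 9: cell (0,2)='.' (+0 fires, +2 burnt)
  fire out at step 9

1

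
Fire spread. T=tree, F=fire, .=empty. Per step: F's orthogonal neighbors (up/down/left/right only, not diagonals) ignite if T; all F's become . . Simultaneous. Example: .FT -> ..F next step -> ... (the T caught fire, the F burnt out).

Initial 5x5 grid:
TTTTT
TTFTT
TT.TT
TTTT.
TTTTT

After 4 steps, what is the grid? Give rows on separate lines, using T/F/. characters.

Step 1: 3 trees catch fire, 1 burn out
  TTFTT
  TF.FT
  TT.TT
  TTTT.
  TTTTT
Step 2: 6 trees catch fire, 3 burn out
  TF.FT
  F...F
  TF.FT
  TTTT.
  TTTTT
Step 3: 6 trees catch fire, 6 burn out
  F...F
  .....
  F...F
  TFTF.
  TTTTT
Step 4: 4 trees catch fire, 6 burn out
  .....
  .....
  .....
  F.F..
  TFTFT

.....
.....
.....
F.F..
TFTFT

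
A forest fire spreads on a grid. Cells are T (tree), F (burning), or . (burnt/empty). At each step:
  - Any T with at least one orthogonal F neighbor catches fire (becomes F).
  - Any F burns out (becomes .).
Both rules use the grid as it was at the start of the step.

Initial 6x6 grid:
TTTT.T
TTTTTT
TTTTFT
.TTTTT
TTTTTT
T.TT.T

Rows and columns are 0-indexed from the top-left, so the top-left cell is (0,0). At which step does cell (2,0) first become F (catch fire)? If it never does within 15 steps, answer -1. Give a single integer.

Step 1: cell (2,0)='T' (+4 fires, +1 burnt)
Step 2: cell (2,0)='T' (+6 fires, +4 burnt)
Step 3: cell (2,0)='T' (+7 fires, +6 burnt)
Step 4: cell (2,0)='F' (+7 fires, +7 burnt)
  -> target ignites at step 4
Step 5: cell (2,0)='.' (+4 fires, +7 burnt)
Step 6: cell (2,0)='.' (+2 fires, +4 burnt)
Step 7: cell (2,0)='.' (+1 fires, +2 burnt)
Step 8: cell (2,0)='.' (+0 fires, +1 burnt)
  fire out at step 8

4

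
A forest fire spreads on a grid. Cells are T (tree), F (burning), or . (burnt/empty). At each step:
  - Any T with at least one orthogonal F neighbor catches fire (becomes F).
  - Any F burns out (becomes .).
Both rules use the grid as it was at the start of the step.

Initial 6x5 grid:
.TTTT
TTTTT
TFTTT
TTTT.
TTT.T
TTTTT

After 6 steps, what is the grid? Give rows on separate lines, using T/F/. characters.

Step 1: 4 trees catch fire, 1 burn out
  .TTTT
  TFTTT
  F.FTT
  TFTT.
  TTT.T
  TTTTT
Step 2: 7 trees catch fire, 4 burn out
  .FTTT
  F.FTT
  ...FT
  F.FT.
  TFT.T
  TTTTT
Step 3: 7 trees catch fire, 7 burn out
  ..FTT
  ...FT
  ....F
  ...F.
  F.F.T
  TFTTT
Step 4: 4 trees catch fire, 7 burn out
  ...FT
  ....F
  .....
  .....
  ....T
  F.FTT
Step 5: 2 trees catch fire, 4 burn out
  ....F
  .....
  .....
  .....
  ....T
  ...FT
Step 6: 1 trees catch fire, 2 burn out
  .....
  .....
  .....
  .....
  ....T
  ....F

.....
.....
.....
.....
....T
....F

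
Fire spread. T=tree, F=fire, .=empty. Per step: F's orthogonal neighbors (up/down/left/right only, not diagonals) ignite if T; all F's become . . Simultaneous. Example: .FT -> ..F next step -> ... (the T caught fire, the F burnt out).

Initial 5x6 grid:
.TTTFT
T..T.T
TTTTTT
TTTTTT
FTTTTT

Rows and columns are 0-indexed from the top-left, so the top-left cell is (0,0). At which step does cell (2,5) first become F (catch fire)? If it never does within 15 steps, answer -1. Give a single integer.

Step 1: cell (2,5)='T' (+4 fires, +2 burnt)
Step 2: cell (2,5)='T' (+6 fires, +4 burnt)
Step 3: cell (2,5)='F' (+7 fires, +6 burnt)
  -> target ignites at step 3
Step 4: cell (2,5)='.' (+5 fires, +7 burnt)
Step 5: cell (2,5)='.' (+2 fires, +5 burnt)
Step 6: cell (2,5)='.' (+0 fires, +2 burnt)
  fire out at step 6

3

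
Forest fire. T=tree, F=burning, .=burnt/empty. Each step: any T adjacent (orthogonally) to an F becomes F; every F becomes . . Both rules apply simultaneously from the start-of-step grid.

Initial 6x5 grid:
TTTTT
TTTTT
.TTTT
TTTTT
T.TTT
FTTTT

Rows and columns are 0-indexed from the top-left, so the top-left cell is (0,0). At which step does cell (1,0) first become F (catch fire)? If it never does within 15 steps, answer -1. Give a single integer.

Step 1: cell (1,0)='T' (+2 fires, +1 burnt)
Step 2: cell (1,0)='T' (+2 fires, +2 burnt)
Step 3: cell (1,0)='T' (+3 fires, +2 burnt)
Step 4: cell (1,0)='T' (+4 fires, +3 burnt)
Step 5: cell (1,0)='T' (+4 fires, +4 burnt)
Step 6: cell (1,0)='F' (+5 fires, +4 burnt)
  -> target ignites at step 6
Step 7: cell (1,0)='.' (+4 fires, +5 burnt)
Step 8: cell (1,0)='.' (+2 fires, +4 burnt)
Step 9: cell (1,0)='.' (+1 fires, +2 burnt)
Step 10: cell (1,0)='.' (+0 fires, +1 burnt)
  fire out at step 10

6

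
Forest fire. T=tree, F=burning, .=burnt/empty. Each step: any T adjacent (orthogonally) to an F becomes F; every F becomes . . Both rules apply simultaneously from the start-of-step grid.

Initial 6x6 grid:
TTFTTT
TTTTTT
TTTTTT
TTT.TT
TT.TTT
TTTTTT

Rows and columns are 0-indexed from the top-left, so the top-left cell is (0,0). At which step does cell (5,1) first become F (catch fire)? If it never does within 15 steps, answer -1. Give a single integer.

Step 1: cell (5,1)='T' (+3 fires, +1 burnt)
Step 2: cell (5,1)='T' (+5 fires, +3 burnt)
Step 3: cell (5,1)='T' (+6 fires, +5 burnt)
Step 4: cell (5,1)='T' (+4 fires, +6 burnt)
Step 5: cell (5,1)='T' (+4 fires, +4 burnt)
Step 6: cell (5,1)='F' (+4 fires, +4 burnt)
  -> target ignites at step 6
Step 7: cell (5,1)='.' (+5 fires, +4 burnt)
Step 8: cell (5,1)='.' (+2 fires, +5 burnt)
Step 9: cell (5,1)='.' (+0 fires, +2 burnt)
  fire out at step 9

6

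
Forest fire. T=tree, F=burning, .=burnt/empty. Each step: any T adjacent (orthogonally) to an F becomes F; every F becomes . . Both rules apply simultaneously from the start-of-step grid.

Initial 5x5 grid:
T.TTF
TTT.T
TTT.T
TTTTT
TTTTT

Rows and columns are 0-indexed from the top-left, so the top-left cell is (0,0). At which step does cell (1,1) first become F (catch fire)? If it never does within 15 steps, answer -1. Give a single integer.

Step 1: cell (1,1)='T' (+2 fires, +1 burnt)
Step 2: cell (1,1)='T' (+2 fires, +2 burnt)
Step 3: cell (1,1)='T' (+2 fires, +2 burnt)
Step 4: cell (1,1)='F' (+4 fires, +2 burnt)
  -> target ignites at step 4
Step 5: cell (1,1)='.' (+4 fires, +4 burnt)
Step 6: cell (1,1)='.' (+4 fires, +4 burnt)
Step 7: cell (1,1)='.' (+2 fires, +4 burnt)
Step 8: cell (1,1)='.' (+1 fires, +2 burnt)
Step 9: cell (1,1)='.' (+0 fires, +1 burnt)
  fire out at step 9

4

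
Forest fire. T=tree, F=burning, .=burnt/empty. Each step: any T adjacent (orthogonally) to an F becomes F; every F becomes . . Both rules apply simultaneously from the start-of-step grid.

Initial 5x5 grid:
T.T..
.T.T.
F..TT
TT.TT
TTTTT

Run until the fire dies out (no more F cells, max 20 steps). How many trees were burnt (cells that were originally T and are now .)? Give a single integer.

Answer: 12

Derivation:
Step 1: +1 fires, +1 burnt (F count now 1)
Step 2: +2 fires, +1 burnt (F count now 2)
Step 3: +1 fires, +2 burnt (F count now 1)
Step 4: +1 fires, +1 burnt (F count now 1)
Step 5: +1 fires, +1 burnt (F count now 1)
Step 6: +2 fires, +1 burnt (F count now 2)
Step 7: +2 fires, +2 burnt (F count now 2)
Step 8: +2 fires, +2 burnt (F count now 2)
Step 9: +0 fires, +2 burnt (F count now 0)
Fire out after step 9
Initially T: 15, now '.': 22
Total burnt (originally-T cells now '.'): 12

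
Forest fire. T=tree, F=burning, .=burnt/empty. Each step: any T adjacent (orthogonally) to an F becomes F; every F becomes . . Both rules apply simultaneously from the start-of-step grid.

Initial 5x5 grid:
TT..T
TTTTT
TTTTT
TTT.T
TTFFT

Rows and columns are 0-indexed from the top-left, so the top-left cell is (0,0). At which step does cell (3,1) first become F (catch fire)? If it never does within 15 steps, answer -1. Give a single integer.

Step 1: cell (3,1)='T' (+3 fires, +2 burnt)
Step 2: cell (3,1)='F' (+4 fires, +3 burnt)
  -> target ignites at step 2
Step 3: cell (3,1)='.' (+5 fires, +4 burnt)
Step 4: cell (3,1)='.' (+4 fires, +5 burnt)
Step 5: cell (3,1)='.' (+3 fires, +4 burnt)
Step 6: cell (3,1)='.' (+1 fires, +3 burnt)
Step 7: cell (3,1)='.' (+0 fires, +1 burnt)
  fire out at step 7

2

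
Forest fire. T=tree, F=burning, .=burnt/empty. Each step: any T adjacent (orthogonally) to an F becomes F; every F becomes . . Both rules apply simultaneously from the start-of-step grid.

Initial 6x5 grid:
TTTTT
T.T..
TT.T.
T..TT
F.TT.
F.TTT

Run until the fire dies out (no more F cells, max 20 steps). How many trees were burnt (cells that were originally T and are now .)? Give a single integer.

Step 1: +1 fires, +2 burnt (F count now 1)
Step 2: +1 fires, +1 burnt (F count now 1)
Step 3: +2 fires, +1 burnt (F count now 2)
Step 4: +1 fires, +2 burnt (F count now 1)
Step 5: +1 fires, +1 burnt (F count now 1)
Step 6: +1 fires, +1 burnt (F count now 1)
Step 7: +2 fires, +1 burnt (F count now 2)
Step 8: +1 fires, +2 burnt (F count now 1)
Step 9: +0 fires, +1 burnt (F count now 0)
Fire out after step 9
Initially T: 18, now '.': 22
Total burnt (originally-T cells now '.'): 10

Answer: 10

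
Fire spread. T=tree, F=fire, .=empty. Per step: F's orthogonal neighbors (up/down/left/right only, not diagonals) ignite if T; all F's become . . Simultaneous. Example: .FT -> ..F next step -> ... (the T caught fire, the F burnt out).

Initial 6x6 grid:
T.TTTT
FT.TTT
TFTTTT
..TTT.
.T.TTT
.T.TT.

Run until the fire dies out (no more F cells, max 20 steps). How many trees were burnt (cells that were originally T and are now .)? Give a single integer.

Answer: 22

Derivation:
Step 1: +4 fires, +2 burnt (F count now 4)
Step 2: +2 fires, +4 burnt (F count now 2)
Step 3: +3 fires, +2 burnt (F count now 3)
Step 4: +5 fires, +3 burnt (F count now 5)
Step 5: +5 fires, +5 burnt (F count now 5)
Step 6: +3 fires, +5 burnt (F count now 3)
Step 7: +0 fires, +3 burnt (F count now 0)
Fire out after step 7
Initially T: 24, now '.': 34
Total burnt (originally-T cells now '.'): 22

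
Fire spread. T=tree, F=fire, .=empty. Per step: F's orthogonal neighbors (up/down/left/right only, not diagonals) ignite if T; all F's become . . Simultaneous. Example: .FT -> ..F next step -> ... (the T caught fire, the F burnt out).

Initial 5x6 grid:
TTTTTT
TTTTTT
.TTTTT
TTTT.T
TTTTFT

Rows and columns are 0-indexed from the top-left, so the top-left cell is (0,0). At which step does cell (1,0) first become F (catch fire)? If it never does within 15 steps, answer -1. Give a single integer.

Step 1: cell (1,0)='T' (+2 fires, +1 burnt)
Step 2: cell (1,0)='T' (+3 fires, +2 burnt)
Step 3: cell (1,0)='T' (+4 fires, +3 burnt)
Step 4: cell (1,0)='T' (+6 fires, +4 burnt)
Step 5: cell (1,0)='T' (+6 fires, +6 burnt)
Step 6: cell (1,0)='T' (+3 fires, +6 burnt)
Step 7: cell (1,0)='F' (+2 fires, +3 burnt)
  -> target ignites at step 7
Step 8: cell (1,0)='.' (+1 fires, +2 burnt)
Step 9: cell (1,0)='.' (+0 fires, +1 burnt)
  fire out at step 9

7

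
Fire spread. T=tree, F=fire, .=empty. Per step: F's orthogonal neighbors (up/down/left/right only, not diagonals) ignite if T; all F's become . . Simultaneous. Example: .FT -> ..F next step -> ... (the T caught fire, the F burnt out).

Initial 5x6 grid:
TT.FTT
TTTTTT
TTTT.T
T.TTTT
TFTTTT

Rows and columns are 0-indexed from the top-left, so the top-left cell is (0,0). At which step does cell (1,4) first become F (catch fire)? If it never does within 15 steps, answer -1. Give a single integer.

Step 1: cell (1,4)='T' (+4 fires, +2 burnt)
Step 2: cell (1,4)='F' (+7 fires, +4 burnt)
  -> target ignites at step 2
Step 3: cell (1,4)='.' (+6 fires, +7 burnt)
Step 4: cell (1,4)='.' (+6 fires, +6 burnt)
Step 5: cell (1,4)='.' (+2 fires, +6 burnt)
Step 6: cell (1,4)='.' (+0 fires, +2 burnt)
  fire out at step 6

2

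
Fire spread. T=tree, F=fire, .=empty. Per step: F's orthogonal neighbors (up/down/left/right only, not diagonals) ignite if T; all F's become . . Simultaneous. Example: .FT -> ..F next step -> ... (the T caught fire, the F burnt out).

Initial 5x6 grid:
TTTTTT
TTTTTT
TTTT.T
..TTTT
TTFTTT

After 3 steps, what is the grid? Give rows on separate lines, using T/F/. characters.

Step 1: 3 trees catch fire, 1 burn out
  TTTTTT
  TTTTTT
  TTTT.T
  ..FTTT
  TF.FTT
Step 2: 4 trees catch fire, 3 burn out
  TTTTTT
  TTTTTT
  TTFT.T
  ...FTT
  F...FT
Step 3: 5 trees catch fire, 4 burn out
  TTTTTT
  TTFTTT
  TF.F.T
  ....FT
  .....F

TTTTTT
TTFTTT
TF.F.T
....FT
.....F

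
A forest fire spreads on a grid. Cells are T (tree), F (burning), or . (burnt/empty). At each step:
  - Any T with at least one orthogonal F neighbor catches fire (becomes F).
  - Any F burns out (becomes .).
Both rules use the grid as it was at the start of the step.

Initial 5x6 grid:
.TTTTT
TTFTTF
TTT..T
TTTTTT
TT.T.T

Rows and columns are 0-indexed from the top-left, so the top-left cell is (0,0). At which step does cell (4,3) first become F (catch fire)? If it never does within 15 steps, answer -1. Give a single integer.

Step 1: cell (4,3)='T' (+7 fires, +2 burnt)
Step 2: cell (4,3)='T' (+7 fires, +7 burnt)
Step 3: cell (4,3)='T' (+5 fires, +7 burnt)
Step 4: cell (4,3)='F' (+3 fires, +5 burnt)
  -> target ignites at step 4
Step 5: cell (4,3)='.' (+1 fires, +3 burnt)
Step 6: cell (4,3)='.' (+0 fires, +1 burnt)
  fire out at step 6

4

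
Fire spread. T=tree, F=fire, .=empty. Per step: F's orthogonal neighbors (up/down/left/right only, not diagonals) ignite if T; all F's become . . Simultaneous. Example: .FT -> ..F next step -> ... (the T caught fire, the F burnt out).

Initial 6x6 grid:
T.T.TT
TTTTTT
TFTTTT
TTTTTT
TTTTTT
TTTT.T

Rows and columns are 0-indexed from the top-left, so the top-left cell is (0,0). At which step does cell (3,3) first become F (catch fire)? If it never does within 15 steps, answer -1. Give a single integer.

Step 1: cell (3,3)='T' (+4 fires, +1 burnt)
Step 2: cell (3,3)='T' (+6 fires, +4 burnt)
Step 3: cell (3,3)='F' (+8 fires, +6 burnt)
  -> target ignites at step 3
Step 4: cell (3,3)='.' (+6 fires, +8 burnt)
Step 5: cell (3,3)='.' (+5 fires, +6 burnt)
Step 6: cell (3,3)='.' (+2 fires, +5 burnt)
Step 7: cell (3,3)='.' (+1 fires, +2 burnt)
Step 8: cell (3,3)='.' (+0 fires, +1 burnt)
  fire out at step 8

3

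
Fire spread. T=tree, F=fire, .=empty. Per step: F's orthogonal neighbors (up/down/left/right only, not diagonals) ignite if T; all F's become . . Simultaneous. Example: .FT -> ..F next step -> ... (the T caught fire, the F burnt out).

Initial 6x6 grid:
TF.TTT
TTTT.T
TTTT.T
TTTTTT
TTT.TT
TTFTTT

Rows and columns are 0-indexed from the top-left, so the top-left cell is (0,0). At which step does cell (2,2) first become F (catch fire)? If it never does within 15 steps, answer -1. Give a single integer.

Step 1: cell (2,2)='T' (+5 fires, +2 burnt)
Step 2: cell (2,2)='T' (+7 fires, +5 burnt)
Step 3: cell (2,2)='F' (+8 fires, +7 burnt)
  -> target ignites at step 3
Step 4: cell (2,2)='.' (+5 fires, +8 burnt)
Step 5: cell (2,2)='.' (+2 fires, +5 burnt)
Step 6: cell (2,2)='.' (+2 fires, +2 burnt)
Step 7: cell (2,2)='.' (+1 fires, +2 burnt)
Step 8: cell (2,2)='.' (+0 fires, +1 burnt)
  fire out at step 8

3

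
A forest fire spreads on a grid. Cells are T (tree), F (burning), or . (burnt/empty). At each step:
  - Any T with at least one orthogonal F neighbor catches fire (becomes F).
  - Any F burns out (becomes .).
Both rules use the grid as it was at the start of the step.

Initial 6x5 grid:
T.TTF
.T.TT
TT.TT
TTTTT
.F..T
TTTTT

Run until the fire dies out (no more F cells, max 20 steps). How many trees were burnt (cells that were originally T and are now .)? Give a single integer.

Answer: 20

Derivation:
Step 1: +4 fires, +2 burnt (F count now 4)
Step 2: +8 fires, +4 burnt (F count now 8)
Step 3: +6 fires, +8 burnt (F count now 6)
Step 4: +2 fires, +6 burnt (F count now 2)
Step 5: +0 fires, +2 burnt (F count now 0)
Fire out after step 5
Initially T: 21, now '.': 29
Total burnt (originally-T cells now '.'): 20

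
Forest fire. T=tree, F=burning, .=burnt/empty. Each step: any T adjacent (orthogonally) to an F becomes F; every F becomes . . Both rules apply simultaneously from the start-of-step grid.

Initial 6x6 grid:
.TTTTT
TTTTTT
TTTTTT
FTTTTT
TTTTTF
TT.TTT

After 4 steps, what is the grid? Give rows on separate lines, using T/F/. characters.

Step 1: 6 trees catch fire, 2 burn out
  .TTTTT
  TTTTTT
  FTTTTT
  .FTTTF
  FTTTF.
  TT.TTF
Step 2: 9 trees catch fire, 6 burn out
  .TTTTT
  FTTTTT
  .FTTTF
  ..FTF.
  .FTF..
  FT.TF.
Step 3: 8 trees catch fire, 9 burn out
  .TTTTT
  .FTTTF
  ..FTF.
  ...F..
  ..F...
  .F.F..
Step 4: 5 trees catch fire, 8 burn out
  .FTTTF
  ..FTF.
  ...F..
  ......
  ......
  ......

.FTTTF
..FTF.
...F..
......
......
......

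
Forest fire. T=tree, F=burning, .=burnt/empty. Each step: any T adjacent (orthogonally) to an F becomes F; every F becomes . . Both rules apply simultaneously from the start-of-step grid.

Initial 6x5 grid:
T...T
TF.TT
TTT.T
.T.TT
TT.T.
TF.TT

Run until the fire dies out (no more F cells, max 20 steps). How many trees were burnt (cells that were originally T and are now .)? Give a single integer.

Step 1: +4 fires, +2 burnt (F count now 4)
Step 2: +5 fires, +4 burnt (F count now 5)
Step 3: +0 fires, +5 burnt (F count now 0)
Fire out after step 3
Initially T: 18, now '.': 21
Total burnt (originally-T cells now '.'): 9

Answer: 9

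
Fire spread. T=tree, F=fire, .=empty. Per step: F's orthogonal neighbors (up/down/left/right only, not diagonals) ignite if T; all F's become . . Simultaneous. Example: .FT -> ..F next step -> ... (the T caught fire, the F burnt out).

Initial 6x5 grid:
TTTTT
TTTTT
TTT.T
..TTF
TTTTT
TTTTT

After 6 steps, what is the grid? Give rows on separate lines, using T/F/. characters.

Step 1: 3 trees catch fire, 1 burn out
  TTTTT
  TTTTT
  TTT.F
  ..TF.
  TTTTF
  TTTTT
Step 2: 4 trees catch fire, 3 burn out
  TTTTT
  TTTTF
  TTT..
  ..F..
  TTTF.
  TTTTF
Step 3: 5 trees catch fire, 4 burn out
  TTTTF
  TTTF.
  TTF..
  .....
  TTF..
  TTTF.
Step 4: 5 trees catch fire, 5 burn out
  TTTF.
  TTF..
  TF...
  .....
  TF...
  TTF..
Step 5: 5 trees catch fire, 5 burn out
  TTF..
  TF...
  F....
  .....
  F....
  TF...
Step 6: 3 trees catch fire, 5 burn out
  TF...
  F....
  .....
  .....
  .....
  F....

TF...
F....
.....
.....
.....
F....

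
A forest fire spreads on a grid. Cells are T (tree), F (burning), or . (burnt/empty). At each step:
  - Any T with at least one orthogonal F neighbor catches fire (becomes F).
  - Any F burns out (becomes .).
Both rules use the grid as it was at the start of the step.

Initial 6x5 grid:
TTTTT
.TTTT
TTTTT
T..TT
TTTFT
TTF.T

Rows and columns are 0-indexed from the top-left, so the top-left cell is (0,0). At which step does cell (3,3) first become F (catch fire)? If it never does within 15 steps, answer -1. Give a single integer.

Step 1: cell (3,3)='F' (+4 fires, +2 burnt)
  -> target ignites at step 1
Step 2: cell (3,3)='.' (+5 fires, +4 burnt)
Step 3: cell (3,3)='.' (+4 fires, +5 burnt)
Step 4: cell (3,3)='.' (+5 fires, +4 burnt)
Step 5: cell (3,3)='.' (+4 fires, +5 burnt)
Step 6: cell (3,3)='.' (+1 fires, +4 burnt)
Step 7: cell (3,3)='.' (+1 fires, +1 burnt)
Step 8: cell (3,3)='.' (+0 fires, +1 burnt)
  fire out at step 8

1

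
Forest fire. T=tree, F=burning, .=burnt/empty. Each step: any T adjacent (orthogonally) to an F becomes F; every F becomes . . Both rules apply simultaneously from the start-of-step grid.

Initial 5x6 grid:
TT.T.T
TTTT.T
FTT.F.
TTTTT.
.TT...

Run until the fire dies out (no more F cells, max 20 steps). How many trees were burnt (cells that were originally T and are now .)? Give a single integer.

Answer: 16

Derivation:
Step 1: +4 fires, +2 burnt (F count now 4)
Step 2: +5 fires, +4 burnt (F count now 5)
Step 3: +4 fires, +5 burnt (F count now 4)
Step 4: +2 fires, +4 burnt (F count now 2)
Step 5: +1 fires, +2 burnt (F count now 1)
Step 6: +0 fires, +1 burnt (F count now 0)
Fire out after step 6
Initially T: 18, now '.': 28
Total burnt (originally-T cells now '.'): 16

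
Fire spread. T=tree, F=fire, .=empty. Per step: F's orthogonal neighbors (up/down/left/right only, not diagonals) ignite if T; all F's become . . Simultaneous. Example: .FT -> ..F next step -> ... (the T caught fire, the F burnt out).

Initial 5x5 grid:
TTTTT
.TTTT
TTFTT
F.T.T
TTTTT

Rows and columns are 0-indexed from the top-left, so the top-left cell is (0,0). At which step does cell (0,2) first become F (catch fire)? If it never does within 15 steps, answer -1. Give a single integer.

Step 1: cell (0,2)='T' (+6 fires, +2 burnt)
Step 2: cell (0,2)='F' (+6 fires, +6 burnt)
  -> target ignites at step 2
Step 3: cell (0,2)='.' (+5 fires, +6 burnt)
Step 4: cell (0,2)='.' (+3 fires, +5 burnt)
Step 5: cell (0,2)='.' (+0 fires, +3 burnt)
  fire out at step 5

2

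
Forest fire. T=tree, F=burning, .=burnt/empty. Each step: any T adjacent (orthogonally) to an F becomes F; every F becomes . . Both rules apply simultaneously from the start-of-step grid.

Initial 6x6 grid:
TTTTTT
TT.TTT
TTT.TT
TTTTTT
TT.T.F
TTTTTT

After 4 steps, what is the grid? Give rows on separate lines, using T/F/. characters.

Step 1: 2 trees catch fire, 1 burn out
  TTTTTT
  TT.TTT
  TTT.TT
  TTTTTF
  TT.T..
  TTTTTF
Step 2: 3 trees catch fire, 2 burn out
  TTTTTT
  TT.TTT
  TTT.TF
  TTTTF.
  TT.T..
  TTTTF.
Step 3: 4 trees catch fire, 3 burn out
  TTTTTT
  TT.TTF
  TTT.F.
  TTTF..
  TT.T..
  TTTF..
Step 4: 5 trees catch fire, 4 burn out
  TTTTTF
  TT.TF.
  TTT...
  TTF...
  TT.F..
  TTF...

TTTTTF
TT.TF.
TTT...
TTF...
TT.F..
TTF...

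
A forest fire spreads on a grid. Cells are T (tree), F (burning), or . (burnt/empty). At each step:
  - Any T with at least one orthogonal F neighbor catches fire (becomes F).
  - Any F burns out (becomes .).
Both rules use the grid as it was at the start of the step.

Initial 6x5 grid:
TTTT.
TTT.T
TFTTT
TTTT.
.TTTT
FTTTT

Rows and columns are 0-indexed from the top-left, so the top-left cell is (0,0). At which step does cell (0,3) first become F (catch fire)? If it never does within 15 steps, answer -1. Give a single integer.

Step 1: cell (0,3)='T' (+5 fires, +2 burnt)
Step 2: cell (0,3)='T' (+8 fires, +5 burnt)
Step 3: cell (0,3)='T' (+6 fires, +8 burnt)
Step 4: cell (0,3)='F' (+4 fires, +6 burnt)
  -> target ignites at step 4
Step 5: cell (0,3)='.' (+1 fires, +4 burnt)
Step 6: cell (0,3)='.' (+0 fires, +1 burnt)
  fire out at step 6

4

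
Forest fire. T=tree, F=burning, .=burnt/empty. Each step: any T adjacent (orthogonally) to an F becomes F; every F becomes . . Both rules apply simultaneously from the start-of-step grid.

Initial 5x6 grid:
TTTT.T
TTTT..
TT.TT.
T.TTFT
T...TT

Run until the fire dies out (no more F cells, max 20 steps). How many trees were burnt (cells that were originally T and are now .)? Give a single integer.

Step 1: +4 fires, +1 burnt (F count now 4)
Step 2: +3 fires, +4 burnt (F count now 3)
Step 3: +1 fires, +3 burnt (F count now 1)
Step 4: +2 fires, +1 burnt (F count now 2)
Step 5: +2 fires, +2 burnt (F count now 2)
Step 6: +3 fires, +2 burnt (F count now 3)
Step 7: +2 fires, +3 burnt (F count now 2)
Step 8: +1 fires, +2 burnt (F count now 1)
Step 9: +1 fires, +1 burnt (F count now 1)
Step 10: +0 fires, +1 burnt (F count now 0)
Fire out after step 10
Initially T: 20, now '.': 29
Total burnt (originally-T cells now '.'): 19

Answer: 19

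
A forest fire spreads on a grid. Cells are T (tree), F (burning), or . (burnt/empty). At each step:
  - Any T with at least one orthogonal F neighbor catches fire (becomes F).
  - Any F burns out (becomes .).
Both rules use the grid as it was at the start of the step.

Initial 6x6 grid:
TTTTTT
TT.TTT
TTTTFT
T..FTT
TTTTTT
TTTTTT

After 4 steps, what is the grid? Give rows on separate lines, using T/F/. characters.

Step 1: 5 trees catch fire, 2 burn out
  TTTTTT
  TT.TFT
  TTTF.F
  T...FT
  TTTFTT
  TTTTTT
Step 2: 8 trees catch fire, 5 burn out
  TTTTFT
  TT.F.F
  TTF...
  T....F
  TTF.FT
  TTTFTT
Step 3: 7 trees catch fire, 8 burn out
  TTTF.F
  TT....
  TF....
  T.....
  TF...F
  TTF.FT
Step 4: 6 trees catch fire, 7 burn out
  TTF...
  TF....
  F.....
  T.....
  F.....
  TF...F

TTF...
TF....
F.....
T.....
F.....
TF...F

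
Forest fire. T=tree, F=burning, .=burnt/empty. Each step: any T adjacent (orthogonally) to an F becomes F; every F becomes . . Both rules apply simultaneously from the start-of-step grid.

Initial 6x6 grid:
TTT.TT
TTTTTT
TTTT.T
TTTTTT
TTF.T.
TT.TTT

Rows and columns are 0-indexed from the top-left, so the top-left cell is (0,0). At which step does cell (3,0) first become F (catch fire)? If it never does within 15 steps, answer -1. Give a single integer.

Step 1: cell (3,0)='T' (+2 fires, +1 burnt)
Step 2: cell (3,0)='T' (+5 fires, +2 burnt)
Step 3: cell (3,0)='F' (+6 fires, +5 burnt)
  -> target ignites at step 3
Step 4: cell (3,0)='.' (+6 fires, +6 burnt)
Step 5: cell (3,0)='.' (+5 fires, +6 burnt)
Step 6: cell (3,0)='.' (+5 fires, +5 burnt)
Step 7: cell (3,0)='.' (+1 fires, +5 burnt)
Step 8: cell (3,0)='.' (+0 fires, +1 burnt)
  fire out at step 8

3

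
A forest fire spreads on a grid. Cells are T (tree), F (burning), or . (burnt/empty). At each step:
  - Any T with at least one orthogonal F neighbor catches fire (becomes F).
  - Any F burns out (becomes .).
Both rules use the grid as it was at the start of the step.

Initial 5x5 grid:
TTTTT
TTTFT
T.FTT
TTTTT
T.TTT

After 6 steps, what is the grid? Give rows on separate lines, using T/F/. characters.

Step 1: 5 trees catch fire, 2 burn out
  TTTFT
  TTF.F
  T..FT
  TTFTT
  T.TTT
Step 2: 7 trees catch fire, 5 burn out
  TTF.F
  TF...
  T...F
  TF.FT
  T.FTT
Step 3: 5 trees catch fire, 7 burn out
  TF...
  F....
  T....
  F...F
  T..FT
Step 4: 4 trees catch fire, 5 burn out
  F....
  .....
  F....
  .....
  F...F
Step 5: 0 trees catch fire, 4 burn out
  .....
  .....
  .....
  .....
  .....
Step 6: 0 trees catch fire, 0 burn out
  .....
  .....
  .....
  .....
  .....

.....
.....
.....
.....
.....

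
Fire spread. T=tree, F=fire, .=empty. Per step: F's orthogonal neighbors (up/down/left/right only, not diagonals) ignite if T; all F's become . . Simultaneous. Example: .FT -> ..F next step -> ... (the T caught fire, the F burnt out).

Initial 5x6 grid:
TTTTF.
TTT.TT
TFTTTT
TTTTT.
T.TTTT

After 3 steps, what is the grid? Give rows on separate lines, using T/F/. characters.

Step 1: 6 trees catch fire, 2 burn out
  TTTF..
  TFT.FT
  F.FTTT
  TFTTT.
  T.TTTT
Step 2: 9 trees catch fire, 6 burn out
  TFF...
  F.F..F
  ...FFT
  F.FTT.
  T.TTTT
Step 3: 6 trees catch fire, 9 burn out
  F.....
  ......
  .....F
  ...FF.
  F.FTTT

F.....
......
.....F
...FF.
F.FTTT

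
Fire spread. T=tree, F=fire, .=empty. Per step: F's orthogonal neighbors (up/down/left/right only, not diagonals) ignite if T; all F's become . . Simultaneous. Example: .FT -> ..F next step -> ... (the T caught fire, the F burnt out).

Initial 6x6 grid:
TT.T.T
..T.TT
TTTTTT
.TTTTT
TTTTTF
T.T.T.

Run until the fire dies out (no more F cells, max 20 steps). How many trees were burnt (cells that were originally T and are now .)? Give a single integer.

Step 1: +2 fires, +1 burnt (F count now 2)
Step 2: +4 fires, +2 burnt (F count now 4)
Step 3: +4 fires, +4 burnt (F count now 4)
Step 4: +6 fires, +4 burnt (F count now 6)
Step 5: +3 fires, +6 burnt (F count now 3)
Step 6: +3 fires, +3 burnt (F count now 3)
Step 7: +1 fires, +3 burnt (F count now 1)
Step 8: +0 fires, +1 burnt (F count now 0)
Fire out after step 8
Initially T: 26, now '.': 33
Total burnt (originally-T cells now '.'): 23

Answer: 23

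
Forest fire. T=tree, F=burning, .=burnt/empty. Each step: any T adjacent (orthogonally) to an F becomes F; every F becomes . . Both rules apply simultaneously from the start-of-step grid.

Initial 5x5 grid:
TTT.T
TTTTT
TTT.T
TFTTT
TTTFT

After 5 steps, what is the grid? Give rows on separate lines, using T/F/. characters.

Step 1: 7 trees catch fire, 2 burn out
  TTT.T
  TTTTT
  TFT.T
  F.FFT
  TFF.F
Step 2: 5 trees catch fire, 7 burn out
  TTT.T
  TFTTT
  F.F.T
  ....F
  F....
Step 3: 4 trees catch fire, 5 burn out
  TFT.T
  F.FTT
  ....F
  .....
  .....
Step 4: 4 trees catch fire, 4 burn out
  F.F.T
  ...FF
  .....
  .....
  .....
Step 5: 1 trees catch fire, 4 burn out
  ....F
  .....
  .....
  .....
  .....

....F
.....
.....
.....
.....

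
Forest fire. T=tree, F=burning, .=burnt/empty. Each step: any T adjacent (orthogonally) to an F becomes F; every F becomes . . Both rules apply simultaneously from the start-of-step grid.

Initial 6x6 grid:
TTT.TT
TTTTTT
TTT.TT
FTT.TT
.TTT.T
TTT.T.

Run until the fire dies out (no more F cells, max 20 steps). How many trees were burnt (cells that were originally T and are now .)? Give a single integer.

Step 1: +2 fires, +1 burnt (F count now 2)
Step 2: +4 fires, +2 burnt (F count now 4)
Step 3: +5 fires, +4 burnt (F count now 5)
Step 4: +5 fires, +5 burnt (F count now 5)
Step 5: +2 fires, +5 burnt (F count now 2)
Step 6: +1 fires, +2 burnt (F count now 1)
Step 7: +3 fires, +1 burnt (F count now 3)
Step 8: +3 fires, +3 burnt (F count now 3)
Step 9: +1 fires, +3 burnt (F count now 1)
Step 10: +1 fires, +1 burnt (F count now 1)
Step 11: +0 fires, +1 burnt (F count now 0)
Fire out after step 11
Initially T: 28, now '.': 35
Total burnt (originally-T cells now '.'): 27

Answer: 27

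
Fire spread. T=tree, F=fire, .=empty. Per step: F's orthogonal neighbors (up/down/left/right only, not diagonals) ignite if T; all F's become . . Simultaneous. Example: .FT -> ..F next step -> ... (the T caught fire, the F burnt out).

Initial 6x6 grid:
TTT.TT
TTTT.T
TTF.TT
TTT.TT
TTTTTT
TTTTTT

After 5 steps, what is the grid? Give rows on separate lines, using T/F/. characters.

Step 1: 3 trees catch fire, 1 burn out
  TTT.TT
  TTFT.T
  TF..TT
  TTF.TT
  TTTTTT
  TTTTTT
Step 2: 6 trees catch fire, 3 burn out
  TTF.TT
  TF.F.T
  F...TT
  TF..TT
  TTFTTT
  TTTTTT
Step 3: 6 trees catch fire, 6 burn out
  TF..TT
  F....T
  ....TT
  F...TT
  TF.FTT
  TTFTTT
Step 4: 5 trees catch fire, 6 burn out
  F...TT
  .....T
  ....TT
  ....TT
  F...FT
  TF.FTT
Step 5: 4 trees catch fire, 5 burn out
  ....TT
  .....T
  ....TT
  ....FT
  .....F
  F...FT

....TT
.....T
....TT
....FT
.....F
F...FT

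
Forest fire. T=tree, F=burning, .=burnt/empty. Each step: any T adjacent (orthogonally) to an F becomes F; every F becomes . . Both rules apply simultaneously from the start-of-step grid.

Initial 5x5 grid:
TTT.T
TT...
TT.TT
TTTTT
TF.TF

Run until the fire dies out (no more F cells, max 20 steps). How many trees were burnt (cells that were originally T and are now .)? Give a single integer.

Answer: 16

Derivation:
Step 1: +4 fires, +2 burnt (F count now 4)
Step 2: +5 fires, +4 burnt (F count now 5)
Step 3: +3 fires, +5 burnt (F count now 3)
Step 4: +2 fires, +3 burnt (F count now 2)
Step 5: +2 fires, +2 burnt (F count now 2)
Step 6: +0 fires, +2 burnt (F count now 0)
Fire out after step 6
Initially T: 17, now '.': 24
Total burnt (originally-T cells now '.'): 16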